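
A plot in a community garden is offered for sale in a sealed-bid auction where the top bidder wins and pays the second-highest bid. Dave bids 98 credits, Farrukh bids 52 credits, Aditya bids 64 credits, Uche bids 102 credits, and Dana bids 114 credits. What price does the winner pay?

The winner pays 102 credits.

Ranking the bids: Dana 114 credits; Uche 102 credits; Dave 98 credits; Aditya 64 credits; Farrukh 52 credits.
Dana is the highest bidder, so Dana wins.
Under the second-price rule, the price is the second-highest bid: 102 credits.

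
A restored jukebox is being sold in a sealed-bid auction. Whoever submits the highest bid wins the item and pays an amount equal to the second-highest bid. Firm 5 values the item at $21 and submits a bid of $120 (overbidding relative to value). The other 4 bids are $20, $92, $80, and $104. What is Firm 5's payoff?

Highest competing bid: $104.
Firm 5's bid $120 is the highest overall, so Firm 5 wins and pays the second-highest bid, $104.
Payoff = value − price = $21 − $104 = -$83.

Payoff = -$83.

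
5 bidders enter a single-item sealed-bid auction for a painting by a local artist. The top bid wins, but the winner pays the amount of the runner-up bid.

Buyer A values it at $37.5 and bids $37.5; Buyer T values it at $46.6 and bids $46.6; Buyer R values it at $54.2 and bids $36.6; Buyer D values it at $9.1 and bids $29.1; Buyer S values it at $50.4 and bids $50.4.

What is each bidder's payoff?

Sorted high to low: Buyer S $50.4; Buyer T $46.6; Buyer A $37.5; Buyer R $36.6; Buyer D $29.1.
Buyer S has the top bid and wins; the price is the second-highest bid, $46.6.
Buyer S's payoff = $50.4 − $46.6 = $3.8. All other bidders lose, so their payoff is 0.

Buyer A $0.0, Buyer T $0.0, Buyer R $0.0, Buyer D $0.0, Buyer S $3.8.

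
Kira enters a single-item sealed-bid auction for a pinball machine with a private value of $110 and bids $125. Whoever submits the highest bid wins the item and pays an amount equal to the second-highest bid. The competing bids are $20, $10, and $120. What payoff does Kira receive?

Kira's payoff: -$10.

Highest competing bid: $120.
Kira's bid $125 is the highest overall, so Kira wins and pays the second-highest bid, $120.
Payoff = value − price = $110 − $120 = -$10.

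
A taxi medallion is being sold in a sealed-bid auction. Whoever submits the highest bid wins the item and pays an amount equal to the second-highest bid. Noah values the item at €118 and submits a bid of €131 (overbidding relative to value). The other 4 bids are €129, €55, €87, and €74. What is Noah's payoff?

Payoff = -€11.

Highest competing bid: €129.
Noah's bid €131 is the highest overall, so Noah wins and pays the second-highest bid, €129.
Payoff = value − price = €118 − €129 = -€11.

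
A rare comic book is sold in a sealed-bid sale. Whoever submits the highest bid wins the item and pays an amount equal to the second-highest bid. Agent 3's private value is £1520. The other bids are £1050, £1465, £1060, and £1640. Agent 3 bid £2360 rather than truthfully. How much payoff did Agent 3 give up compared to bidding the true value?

Regret: £120.

The highest competing bid is £1640.
Bidding truthfully at £1520: the top bid is £1640 (a rival), so Agent 3 loses. Payoff = £0.
Bidding £2360: Agent 3 has the top bid, wins, and pays the second-highest bid £1640. Payoff = £1520 − £1640 = -£120.
Regret = truthful payoff − actual payoff = £0 − -£120 = £120.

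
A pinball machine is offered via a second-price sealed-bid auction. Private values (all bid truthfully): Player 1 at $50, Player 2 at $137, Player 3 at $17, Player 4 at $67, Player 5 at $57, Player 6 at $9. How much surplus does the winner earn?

Ranking the bids: Player 2 $137, then Player 4 $67, then Player 5 $57, then Player 1 $50, then Player 3 $17, then Player 6 $9.
Player 2 wins with the top bid and pays the second-highest, $67.
Surplus = $137 − $67 = $70.

$70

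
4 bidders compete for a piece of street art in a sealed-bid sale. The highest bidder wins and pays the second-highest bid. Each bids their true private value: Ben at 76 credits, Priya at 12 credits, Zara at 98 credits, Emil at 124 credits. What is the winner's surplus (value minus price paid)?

Surplus = 26 credits.

Bids in descending order: Emil 124 credits, then Zara 98 credits, then Ben 76 credits, then Priya 12 credits.
Emil wins with the top bid and pays the second-highest, 98 credits.
Surplus = 124 credits − 98 credits = 26 credits.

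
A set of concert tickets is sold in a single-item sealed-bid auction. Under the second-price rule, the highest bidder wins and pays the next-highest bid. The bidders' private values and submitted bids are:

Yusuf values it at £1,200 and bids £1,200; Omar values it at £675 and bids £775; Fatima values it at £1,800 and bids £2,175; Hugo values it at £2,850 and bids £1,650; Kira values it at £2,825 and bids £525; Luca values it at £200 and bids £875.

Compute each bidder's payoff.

Bids in descending order: Fatima £2,175, then Hugo £1,650, then Yusuf £1,200, then Luca £875, then Omar £775, then Kira £525.
Fatima has the top bid and wins; the price is the second-highest bid, £1,650.
Fatima's payoff = £1,800 − £1,650 = £150. All other bidders lose, so their payoff is 0.

Yusuf £0, Omar £0, Fatima £150, Hugo £0, Kira £0, Luca £0.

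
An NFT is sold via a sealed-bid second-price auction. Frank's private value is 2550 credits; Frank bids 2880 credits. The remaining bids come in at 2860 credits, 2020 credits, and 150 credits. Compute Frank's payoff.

-310 credits

Highest competing bid: 2860 credits.
Frank's bid 2880 credits is the highest overall, so Frank wins and pays the second-highest bid, 2860 credits.
Payoff = value − price = 2550 credits − 2860 credits = -310 credits.
Overbidding won the item at a price above value — truthful bidding would have avoided this loss.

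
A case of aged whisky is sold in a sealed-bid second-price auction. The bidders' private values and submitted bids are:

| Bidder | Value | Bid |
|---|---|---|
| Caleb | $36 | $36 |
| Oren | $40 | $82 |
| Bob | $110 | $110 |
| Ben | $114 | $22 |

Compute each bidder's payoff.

Ordered from highest: Bob $110 > Oren $82 > Caleb $36 > Ben $22.
Bob has the top bid and wins; the price is the second-highest bid, $82.
Bob's payoff = $110 − $82 = $28. All other bidders lose, so their payoff is 0.

Payoffs: Caleb $0, Oren $0, Bob $28, Ben $0.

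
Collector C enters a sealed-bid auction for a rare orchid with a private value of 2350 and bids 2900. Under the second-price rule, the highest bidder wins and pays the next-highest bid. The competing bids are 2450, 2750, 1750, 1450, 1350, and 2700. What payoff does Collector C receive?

Highest competing bid: 2750.
Collector C's bid 2900 is the highest overall, so Collector C wins and pays the second-highest bid, 2750.
Payoff = value − price = 2350 − 2750 = -400.

Collector C's payoff: -400.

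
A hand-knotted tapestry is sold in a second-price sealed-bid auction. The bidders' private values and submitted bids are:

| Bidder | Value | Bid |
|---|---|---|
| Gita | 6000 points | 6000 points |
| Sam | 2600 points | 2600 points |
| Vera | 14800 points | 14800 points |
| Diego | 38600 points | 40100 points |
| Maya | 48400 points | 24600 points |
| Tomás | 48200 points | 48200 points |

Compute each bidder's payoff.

Ordered from highest: Tomás 48200 points; Diego 40100 points; Maya 24600 points; Vera 14800 points; Gita 6000 points; Sam 2600 points.
Tomás has the top bid and wins; the price is the second-highest bid, 40100 points.
Tomás's payoff = 48200 points − 40100 points = 8100 points. All other bidders lose, so their payoff is 0.

Payoffs: Gita 0 points, Sam 0 points, Vera 0 points, Diego 0 points, Maya 0 points, Tomás 8100 points.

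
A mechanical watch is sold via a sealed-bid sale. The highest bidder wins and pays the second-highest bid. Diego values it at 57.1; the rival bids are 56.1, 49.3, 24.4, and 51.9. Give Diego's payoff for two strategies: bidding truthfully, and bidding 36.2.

The highest competing bid is 56.1.
Bidding truthfully at 57.1: Diego has the top bid, wins, and pays the second-highest bid 56.1. Payoff = 57.1 − 56.1 = 1.0.
Bidding 36.2: the top bid is 56.1 (a rival), so Diego loses. Payoff = 0.0.

Truthful: 1.0; alternative: 0.0.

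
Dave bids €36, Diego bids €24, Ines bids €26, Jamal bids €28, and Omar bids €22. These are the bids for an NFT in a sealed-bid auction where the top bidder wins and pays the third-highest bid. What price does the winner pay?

Price paid: €26.

Ordered from highest: Dave €36; Jamal €28; Ines €26; Diego €24; Omar €22.
Dave is the highest bidder, so Dave wins.
Under the third-price rule, the price is the third-highest bid: €26.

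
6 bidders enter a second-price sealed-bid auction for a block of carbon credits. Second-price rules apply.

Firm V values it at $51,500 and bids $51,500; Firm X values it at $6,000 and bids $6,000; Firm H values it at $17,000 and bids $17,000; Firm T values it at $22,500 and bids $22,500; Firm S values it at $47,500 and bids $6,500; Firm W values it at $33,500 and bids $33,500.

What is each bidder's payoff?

Sorted high to low: Firm V $51,500 > Firm W $33,500 > Firm T $22,500 > Firm H $17,000 > Firm S $6,500 > Firm X $6,000.
Firm V has the top bid and wins; the price is the second-highest bid, $33,500.
Firm V's payoff = $51,500 − $33,500 = $18,000. All other bidders lose, so their payoff is 0.

Firm V $18,000, Firm X $0, Firm H $0, Firm T $0, Firm S $0, Firm W $0.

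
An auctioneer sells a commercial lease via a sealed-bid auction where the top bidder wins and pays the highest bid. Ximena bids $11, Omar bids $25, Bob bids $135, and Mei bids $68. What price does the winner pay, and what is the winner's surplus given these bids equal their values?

Ranking the bids: Bob $135; Mei $68; Omar $25; Ximena $11.
Bob is the highest bidder, so Bob wins.
Under the first-price rule, the price is the highest bid: $135.
Surplus = $135 − $135 = $0.

Price $135; surplus $0.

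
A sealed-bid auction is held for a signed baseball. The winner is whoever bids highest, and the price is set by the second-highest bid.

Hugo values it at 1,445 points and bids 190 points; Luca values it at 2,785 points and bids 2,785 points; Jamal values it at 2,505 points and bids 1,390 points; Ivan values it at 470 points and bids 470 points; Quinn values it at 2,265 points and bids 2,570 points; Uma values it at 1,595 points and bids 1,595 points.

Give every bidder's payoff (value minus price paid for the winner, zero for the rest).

Hugo 0 points, Luca 215 points, Jamal 0 points, Ivan 0 points, Quinn 0 points, Uma 0 points.

Ordered from highest: Luca 2,785 points > Quinn 2,570 points > Uma 1,595 points > Jamal 1,390 points > Ivan 470 points > Hugo 190 points.
Luca has the top bid and wins; the price is the second-highest bid, 2,570 points.
Luca's payoff = 2,785 points − 2,570 points = 215 points. All other bidders lose, so their payoff is 0.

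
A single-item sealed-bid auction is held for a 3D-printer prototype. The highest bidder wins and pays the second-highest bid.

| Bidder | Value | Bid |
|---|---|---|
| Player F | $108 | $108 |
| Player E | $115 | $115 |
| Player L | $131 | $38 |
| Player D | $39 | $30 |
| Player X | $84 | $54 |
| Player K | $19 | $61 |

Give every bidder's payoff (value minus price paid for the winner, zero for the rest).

Ordered from highest: Player E $115, then Player F $108, then Player K $61, then Player X $54, then Player L $38, then Player D $30.
Player E has the top bid and wins; the price is the second-highest bid, $108.
Player E's payoff = $115 − $108 = $7. All other bidders lose, so their payoff is 0.

Payoffs: Player F $0, Player E $7, Player L $0, Player D $0, Player X $0, Player K $0.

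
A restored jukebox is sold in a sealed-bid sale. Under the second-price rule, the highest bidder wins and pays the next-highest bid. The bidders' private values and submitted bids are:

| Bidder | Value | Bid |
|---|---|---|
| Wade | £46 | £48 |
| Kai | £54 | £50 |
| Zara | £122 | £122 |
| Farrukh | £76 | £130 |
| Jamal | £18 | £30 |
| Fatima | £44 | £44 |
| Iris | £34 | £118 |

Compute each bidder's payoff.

Wade £0, Kai £0, Zara £0, Farrukh -£46, Jamal £0, Fatima £0, Iris £0.

Ranking the bids: Farrukh £130, then Zara £122, then Iris £118, then Kai £50, then Wade £48, then Fatima £44, then Jamal £30.
Farrukh has the top bid and wins; the price is the second-highest bid, £122.
Farrukh's payoff = £76 − £122 = -£46. All other bidders lose, so their payoff is 0.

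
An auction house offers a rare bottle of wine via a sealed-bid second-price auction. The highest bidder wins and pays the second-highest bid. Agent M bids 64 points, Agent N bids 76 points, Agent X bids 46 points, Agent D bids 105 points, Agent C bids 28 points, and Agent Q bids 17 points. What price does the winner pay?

Bids in descending order: Agent D 105 points, then Agent N 76 points, then Agent M 64 points, then Agent X 46 points, then Agent C 28 points, then Agent Q 17 points.
Agent D has the highest bid, so Agent D wins.
The second-highest bid is 76 points, so that is what Agent D pays.

The winner pays 76 points.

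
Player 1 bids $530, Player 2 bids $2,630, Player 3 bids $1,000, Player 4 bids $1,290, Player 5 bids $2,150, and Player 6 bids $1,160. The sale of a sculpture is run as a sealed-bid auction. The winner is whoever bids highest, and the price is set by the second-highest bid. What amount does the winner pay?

Price paid: $2,150.

Ranking the bids: Player 2 $2,630; Player 5 $2,150; Player 4 $1,290; Player 6 $1,160; Player 3 $1,000; Player 1 $530.
Player 2 has the highest bid, so Player 2 wins.
The second-highest bid is $2,150, so that is what Player 2 pays.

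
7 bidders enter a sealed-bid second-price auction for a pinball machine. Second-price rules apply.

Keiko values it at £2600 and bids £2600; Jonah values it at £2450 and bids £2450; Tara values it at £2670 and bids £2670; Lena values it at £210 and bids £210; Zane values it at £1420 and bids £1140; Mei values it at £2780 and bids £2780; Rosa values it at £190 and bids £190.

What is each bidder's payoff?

Ranking the bids: Mei £2780, then Tara £2670, then Keiko £2600, then Jonah £2450, then Zane £1140, then Lena £210, then Rosa £190.
Mei has the top bid and wins; the price is the second-highest bid, £2670.
Mei's payoff = £2780 − £2670 = £110. All other bidders lose, so their payoff is 0.

Keiko £0, Jonah £0, Tara £0, Lena £0, Zane £0, Mei £110, Rosa £0.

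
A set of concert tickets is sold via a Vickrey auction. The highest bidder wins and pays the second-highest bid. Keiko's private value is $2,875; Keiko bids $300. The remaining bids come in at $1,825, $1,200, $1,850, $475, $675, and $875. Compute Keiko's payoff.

$0

Highest competing bid: $1,850.
Keiko's bid $300 is not the highest, so Keiko loses, pays nothing, and earns zero payoff.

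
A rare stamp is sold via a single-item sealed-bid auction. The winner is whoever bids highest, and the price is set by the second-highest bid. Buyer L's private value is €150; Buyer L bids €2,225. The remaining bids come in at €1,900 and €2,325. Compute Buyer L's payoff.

Highest competing bid: €2,325.
Buyer L's bid €2,225 is not the highest, so Buyer L loses, pays nothing, and earns zero payoff.

€0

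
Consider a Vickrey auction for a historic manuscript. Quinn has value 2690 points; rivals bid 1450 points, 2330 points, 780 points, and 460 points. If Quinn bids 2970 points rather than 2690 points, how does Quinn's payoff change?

0 points

The highest competing bid is 2330 points.
Bidding truthfully at 2690 points: Quinn has the top bid, wins, and pays the second-highest bid 2330 points. Payoff = 2690 points − 2330 points = 360 points.
Bidding 2970 points: Quinn has the top bid, wins, and pays the second-highest bid 2330 points. Payoff = 2690 points − 2330 points = 360 points.
Change = 360 points − 360 points = 0 points.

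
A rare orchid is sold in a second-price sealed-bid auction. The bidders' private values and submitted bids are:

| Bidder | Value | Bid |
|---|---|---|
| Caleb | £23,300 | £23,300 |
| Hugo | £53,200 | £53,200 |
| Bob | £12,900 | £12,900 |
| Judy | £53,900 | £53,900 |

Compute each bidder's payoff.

Caleb £0, Hugo £0, Bob £0, Judy £700.

Ordered from highest: Judy £53,900, then Hugo £53,200, then Caleb £23,300, then Bob £12,900.
Judy has the top bid and wins; the price is the second-highest bid, £53,200.
Judy's payoff = £53,900 − £53,200 = £700. All other bidders lose, so their payoff is 0.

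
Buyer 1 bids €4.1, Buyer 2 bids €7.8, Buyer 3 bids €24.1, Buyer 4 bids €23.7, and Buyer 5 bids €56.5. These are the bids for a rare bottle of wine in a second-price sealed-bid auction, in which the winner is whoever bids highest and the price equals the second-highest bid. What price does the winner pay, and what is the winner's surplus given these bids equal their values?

Price €24.1; surplus €32.4.

Ordered from highest: Buyer 5 €56.5 > Buyer 3 €24.1 > Buyer 4 €23.7 > Buyer 2 €7.8 > Buyer 1 €4.1.
Buyer 5 is the highest bidder, so Buyer 5 wins.
Under the second-price rule, the price is the second-highest bid: €24.1.
Surplus = €56.5 − €24.1 = €32.4.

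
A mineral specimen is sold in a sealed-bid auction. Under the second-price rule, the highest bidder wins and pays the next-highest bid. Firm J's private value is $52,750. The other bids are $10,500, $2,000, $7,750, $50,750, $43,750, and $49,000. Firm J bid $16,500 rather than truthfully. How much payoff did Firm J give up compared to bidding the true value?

The highest competing bid is $50,750.
Bidding truthfully at $52,750: Firm J has the top bid, wins, and pays the second-highest bid $50,750. Payoff = $52,750 − $50,750 = $2,000.
Bidding $16,500: the top bid is $50,750 (a rival), so Firm J loses. Payoff = $0.
Regret = truthful payoff − actual payoff = $2,000 − $0 = $2,000.
Deviating from a truthful bid can only lose payoff in a second-price auction — never gain.

Payoff forgone: $2,000.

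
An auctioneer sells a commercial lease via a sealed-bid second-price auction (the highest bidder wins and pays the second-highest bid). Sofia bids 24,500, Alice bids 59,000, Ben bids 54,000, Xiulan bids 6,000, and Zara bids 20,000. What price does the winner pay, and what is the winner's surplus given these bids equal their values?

Price 54,000; surplus 5,000.

Ordered from highest: Alice 59,000, then Ben 54,000, then Sofia 24,500, then Zara 20,000, then Xiulan 6,000.
Alice is the highest bidder, so Alice wins.
Under the second-price rule, the price is the second-highest bid: 54,000.
Surplus = 59,000 − 54,000 = 5,000.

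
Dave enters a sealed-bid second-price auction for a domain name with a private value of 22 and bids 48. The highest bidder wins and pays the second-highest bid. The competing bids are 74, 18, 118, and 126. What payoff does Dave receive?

Highest competing bid: 126.
Dave's bid 48 is not the highest, so Dave loses, pays nothing, and earns zero payoff.

Dave's payoff: 0.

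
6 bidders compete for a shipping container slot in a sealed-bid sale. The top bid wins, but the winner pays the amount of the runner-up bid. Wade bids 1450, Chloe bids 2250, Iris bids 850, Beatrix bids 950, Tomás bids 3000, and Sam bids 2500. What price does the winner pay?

Ordered from highest: Tomás 3000, then Sam 2500, then Chloe 2250, then Wade 1450, then Beatrix 950, then Iris 850.
Tomás has the highest bid, so Tomás wins.
The second-highest bid is 2500, so that is what Tomás pays.

Price paid: 2500.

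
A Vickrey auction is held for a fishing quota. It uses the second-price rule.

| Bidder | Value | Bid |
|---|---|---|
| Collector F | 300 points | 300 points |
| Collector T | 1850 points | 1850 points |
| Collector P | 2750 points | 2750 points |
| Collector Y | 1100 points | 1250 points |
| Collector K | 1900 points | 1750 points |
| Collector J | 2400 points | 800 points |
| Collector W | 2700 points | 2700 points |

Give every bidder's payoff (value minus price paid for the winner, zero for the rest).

Ordered from highest: Collector P 2750 points, then Collector W 2700 points, then Collector T 1850 points, then Collector K 1750 points, then Collector Y 1250 points, then Collector J 800 points, then Collector F 300 points.
Collector P has the top bid and wins; the price is the second-highest bid, 2700 points.
Collector P's payoff = 2750 points − 2700 points = 50 points. All other bidders lose, so their payoff is 0.

Payoffs: Collector F 0 points, Collector T 0 points, Collector P 50 points, Collector Y 0 points, Collector K 0 points, Collector J 0 points, Collector W 0 points.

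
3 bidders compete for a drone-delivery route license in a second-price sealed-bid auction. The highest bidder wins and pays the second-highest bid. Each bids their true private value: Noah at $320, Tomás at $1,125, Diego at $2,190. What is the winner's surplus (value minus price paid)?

Bids in descending order: Diego $2,190 > Tomás $1,125 > Noah $320.
Diego wins with the top bid and pays the second-highest, $1,125.
Surplus = $2,190 − $1,125 = $1,065.

Winner's surplus: $1,065.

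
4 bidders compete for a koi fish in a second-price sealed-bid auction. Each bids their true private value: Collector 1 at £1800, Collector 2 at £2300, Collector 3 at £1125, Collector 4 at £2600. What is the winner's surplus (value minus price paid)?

Ranking the bids: Collector 4 £2600 > Collector 2 £2300 > Collector 1 £1800 > Collector 3 £1125.
Collector 4 wins with the top bid and pays the second-highest, £2300.
Surplus = £2600 − £2300 = £300.

Surplus = £300.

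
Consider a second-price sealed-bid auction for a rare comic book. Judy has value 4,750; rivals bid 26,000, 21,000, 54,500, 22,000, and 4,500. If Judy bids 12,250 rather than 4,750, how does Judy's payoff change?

The highest competing bid is 54,500.
Bidding truthfully at 4,750: the top bid is 54,500 (a rival), so Judy loses. Payoff = 0.
Bidding 12,250: the top bid is 54,500 (a rival), so Judy loses. Payoff = 0.
Change = 0 − 0 = 0.

0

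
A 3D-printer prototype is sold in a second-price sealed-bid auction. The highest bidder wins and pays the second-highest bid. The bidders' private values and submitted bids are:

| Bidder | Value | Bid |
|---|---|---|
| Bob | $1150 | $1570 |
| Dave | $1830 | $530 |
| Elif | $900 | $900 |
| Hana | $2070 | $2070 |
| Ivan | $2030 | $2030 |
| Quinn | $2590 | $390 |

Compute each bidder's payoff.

Ordered from highest: Hana $2070; Ivan $2030; Bob $1570; Elif $900; Dave $530; Quinn $390.
Hana has the top bid and wins; the price is the second-highest bid, $2030.
Hana's payoff = $2070 − $2030 = $40. All other bidders lose, so their payoff is 0.

Payoffs: Bob $0, Dave $0, Elif $0, Hana $40, Ivan $0, Quinn $0.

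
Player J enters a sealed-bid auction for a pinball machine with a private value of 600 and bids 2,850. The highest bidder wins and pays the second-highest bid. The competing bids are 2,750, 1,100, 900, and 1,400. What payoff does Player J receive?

Player J's payoff: -2,150.

Highest competing bid: 2,750.
Player J's bid 2,850 is the highest overall, so Player J wins and pays the second-highest bid, 2,750.
Payoff = value − price = 600 − 2,750 = -2,150.
Overbidding won the item at a price above value — truthful bidding would have avoided this loss.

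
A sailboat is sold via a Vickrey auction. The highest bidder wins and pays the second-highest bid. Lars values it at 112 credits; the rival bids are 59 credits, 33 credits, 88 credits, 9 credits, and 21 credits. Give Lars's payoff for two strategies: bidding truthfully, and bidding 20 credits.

Truthful: 24 credits; alternative: 0 credits.

The highest competing bid is 88 credits.
Bidding truthfully at 112 credits: Lars has the top bid, wins, and pays the second-highest bid 88 credits. Payoff = 112 credits − 88 credits = 24 credits.
Bidding 20 credits: the top bid is 88 credits (a rival), so Lars loses. Payoff = 0 credits.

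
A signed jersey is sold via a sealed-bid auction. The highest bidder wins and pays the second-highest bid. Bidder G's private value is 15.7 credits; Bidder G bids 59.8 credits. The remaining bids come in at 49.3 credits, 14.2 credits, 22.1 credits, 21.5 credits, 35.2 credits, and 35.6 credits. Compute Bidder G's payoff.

Highest competing bid: 49.3 credits.
Bidder G's bid 59.8 credits is the highest overall, so Bidder G wins and pays the second-highest bid, 49.3 credits.
Payoff = value − price = 15.7 credits − 49.3 credits = -33.6 credits.

Payoff = -33.6 credits.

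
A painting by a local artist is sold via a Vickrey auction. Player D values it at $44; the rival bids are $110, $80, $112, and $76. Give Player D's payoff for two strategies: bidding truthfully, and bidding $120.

The highest competing bid is $112.
Bidding truthfully at $44: the top bid is $112 (a rival), so Player D loses. Payoff = $0.
Bidding $120: Player D has the top bid, wins, and pays the second-highest bid $112. Payoff = $44 − $112 = -$68.
This is the dominant-strategy logic: truthful bidding weakly beats any alternative.

(a) $0  (b) -$68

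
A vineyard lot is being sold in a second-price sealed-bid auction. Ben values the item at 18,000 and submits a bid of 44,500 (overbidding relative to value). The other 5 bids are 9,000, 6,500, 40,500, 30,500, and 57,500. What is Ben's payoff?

Highest competing bid: 57,500.
Ben's bid 44,500 is not the highest, so Ben loses, pays nothing, and earns zero payoff.

Payoff = 0.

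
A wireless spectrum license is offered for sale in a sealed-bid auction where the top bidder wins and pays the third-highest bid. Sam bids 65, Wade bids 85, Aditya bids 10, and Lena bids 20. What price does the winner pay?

20

Ranking the bids: Wade 85, then Sam 65, then Lena 20, then Aditya 10.
Wade is the highest bidder, so Wade wins.
Under the third-price rule, the price is the third-highest bid: 20.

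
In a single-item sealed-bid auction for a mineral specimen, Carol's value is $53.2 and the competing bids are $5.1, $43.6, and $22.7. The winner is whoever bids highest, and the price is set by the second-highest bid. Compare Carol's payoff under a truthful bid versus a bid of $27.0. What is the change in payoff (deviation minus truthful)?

The highest competing bid is $43.6.
Bidding truthfully at $53.2: Carol has the top bid, wins, and pays the second-highest bid $43.6. Payoff = $53.2 − $43.6 = $9.6.
Bidding $27.0: the top bid is $43.6 (a rival), so Carol loses. Payoff = $0.0.
Change = $0.0 − $9.6 = -$9.6.
Deviating from a truthful bid can only lose payoff in a second-price auction — never gain.

-$9.6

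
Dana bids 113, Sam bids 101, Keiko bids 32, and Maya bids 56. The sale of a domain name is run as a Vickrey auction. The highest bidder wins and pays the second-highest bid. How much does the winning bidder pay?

Sorted high to low: Dana 113; Sam 101; Maya 56; Keiko 32.
Dana has the highest bid, so Dana wins.
The second-highest bid is 101, so that is what Dana pays.

The winner pays 101.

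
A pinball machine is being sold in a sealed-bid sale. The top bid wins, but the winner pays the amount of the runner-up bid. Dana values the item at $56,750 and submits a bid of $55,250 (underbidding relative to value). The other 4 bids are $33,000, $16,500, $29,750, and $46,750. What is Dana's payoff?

Highest competing bid: $46,750.
Dana's bid $55,250 is the highest overall, so Dana wins and pays the second-highest bid, $46,750.
Payoff = value − price = $56,750 − $46,750 = $10,000.

Dana's payoff: $10,000.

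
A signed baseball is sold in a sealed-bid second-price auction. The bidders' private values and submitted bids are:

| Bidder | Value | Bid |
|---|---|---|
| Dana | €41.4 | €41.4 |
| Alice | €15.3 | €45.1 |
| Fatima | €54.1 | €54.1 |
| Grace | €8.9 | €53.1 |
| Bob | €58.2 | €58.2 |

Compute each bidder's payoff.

Bids in descending order: Bob €58.2, then Fatima €54.1, then Grace €53.1, then Alice €45.1, then Dana €41.4.
Bob has the top bid and wins; the price is the second-highest bid, €54.1.
Bob's payoff = €58.2 − €54.1 = €4.1. All other bidders lose, so their payoff is 0.

Dana €0.0, Alice €0.0, Fatima €0.0, Grace €0.0, Bob €4.1.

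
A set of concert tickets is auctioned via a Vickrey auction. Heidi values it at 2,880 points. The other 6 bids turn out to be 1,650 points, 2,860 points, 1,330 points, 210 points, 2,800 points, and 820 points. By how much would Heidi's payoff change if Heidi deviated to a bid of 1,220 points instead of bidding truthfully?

Change in payoff: -20 points.

The highest competing bid is 2,860 points.
Bidding truthfully at 2,880 points: Heidi has the top bid, wins, and pays the second-highest bid 2,860 points. Payoff = 2,880 points − 2,860 points = 20 points.
Bidding 1,220 points: the top bid is 2,860 points (a rival), so Heidi loses. Payoff = 0 points.
Change = 0 points − 20 points = -20 points.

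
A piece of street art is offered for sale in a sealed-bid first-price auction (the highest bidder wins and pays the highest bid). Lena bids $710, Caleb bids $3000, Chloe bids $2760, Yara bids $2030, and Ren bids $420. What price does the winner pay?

Bids in descending order: Caleb $3000; Chloe $2760; Yara $2030; Lena $710; Ren $420.
Caleb is the highest bidder, so Caleb wins.
Under the first-price rule, the price is the highest bid: $3000.

Price paid: $3000.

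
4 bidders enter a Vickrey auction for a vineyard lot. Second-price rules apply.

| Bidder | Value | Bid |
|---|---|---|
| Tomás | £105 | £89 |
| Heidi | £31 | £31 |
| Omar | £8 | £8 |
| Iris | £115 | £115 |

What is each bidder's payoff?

Tomás £0, Heidi £0, Omar £0, Iris £26.

Sorted high to low: Iris £115 > Tomás £89 > Heidi £31 > Omar £8.
Iris has the top bid and wins; the price is the second-highest bid, £89.
Iris's payoff = £115 − £89 = £26. All other bidders lose, so their payoff is 0.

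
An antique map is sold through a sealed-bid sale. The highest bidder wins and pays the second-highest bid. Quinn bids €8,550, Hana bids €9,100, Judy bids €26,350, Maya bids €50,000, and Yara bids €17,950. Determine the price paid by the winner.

€26,350

Sorted high to low: Maya €50,000 > Judy €26,350 > Yara €17,950 > Hana €9,100 > Quinn €8,550.
Maya has the highest bid, so Maya wins.
The second-highest bid is €26,350, so that is what Maya pays.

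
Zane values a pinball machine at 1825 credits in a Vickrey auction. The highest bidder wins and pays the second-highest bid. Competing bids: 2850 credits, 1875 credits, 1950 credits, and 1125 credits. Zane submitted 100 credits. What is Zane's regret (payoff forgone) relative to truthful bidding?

The highest competing bid is 2850 credits.
Bidding truthfully at 1825 credits: the top bid is 2850 credits (a rival), so Zane loses. Payoff = 0 credits.
Bidding 100 credits: the top bid is 2850 credits (a rival), so Zane loses. Payoff = 0 credits.
Regret = truthful payoff − actual payoff = 0 credits − 0 credits = 0 credits.

0 credits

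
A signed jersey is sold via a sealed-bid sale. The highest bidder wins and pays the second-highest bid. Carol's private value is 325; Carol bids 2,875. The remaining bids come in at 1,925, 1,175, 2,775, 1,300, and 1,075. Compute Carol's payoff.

Carol's payoff: -2,450.

Highest competing bid: 2,775.
Carol's bid 2,875 is the highest overall, so Carol wins and pays the second-highest bid, 2,775.
Payoff = value − price = 325 − 2,775 = -2,450.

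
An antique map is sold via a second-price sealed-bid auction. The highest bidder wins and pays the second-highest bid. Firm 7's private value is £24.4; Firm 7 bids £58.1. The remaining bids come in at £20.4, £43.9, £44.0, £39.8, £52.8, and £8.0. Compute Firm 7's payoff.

The bidder's payoff: -£28.4.

Highest competing bid: £52.8.
Firm 7's bid £58.1 is the highest overall, so Firm 7 wins and pays the second-highest bid, £52.8.
Payoff = value − price = £24.4 − £52.8 = -£28.4.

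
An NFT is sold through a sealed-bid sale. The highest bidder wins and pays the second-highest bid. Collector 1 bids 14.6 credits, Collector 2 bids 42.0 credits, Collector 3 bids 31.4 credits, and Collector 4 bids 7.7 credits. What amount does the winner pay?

The winner pays 31.4 credits.

Ranking the bids: Collector 2 42.0 credits; Collector 3 31.4 credits; Collector 1 14.6 credits; Collector 4 7.7 credits.
Collector 2 has the highest bid, so Collector 2 wins.
The second-highest bid is 31.4 credits, so that is what Collector 2 pays.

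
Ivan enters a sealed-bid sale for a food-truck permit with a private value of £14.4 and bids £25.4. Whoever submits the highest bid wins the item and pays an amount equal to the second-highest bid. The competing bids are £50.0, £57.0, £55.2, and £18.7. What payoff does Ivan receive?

Ivan's payoff: £0.0.

Highest competing bid: £57.0.
Ivan's bid £25.4 is not the highest, so Ivan loses, pays nothing, and earns zero payoff.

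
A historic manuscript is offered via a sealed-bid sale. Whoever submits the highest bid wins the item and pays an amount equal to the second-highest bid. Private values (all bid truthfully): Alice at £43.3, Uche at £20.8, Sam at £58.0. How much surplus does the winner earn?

Ordered from highest: Sam £58.0; Alice £43.3; Uche £20.8.
Sam wins with the top bid and pays the second-highest, £43.3.
Surplus = £58.0 − £43.3 = £14.7.

Winner's surplus: £14.7.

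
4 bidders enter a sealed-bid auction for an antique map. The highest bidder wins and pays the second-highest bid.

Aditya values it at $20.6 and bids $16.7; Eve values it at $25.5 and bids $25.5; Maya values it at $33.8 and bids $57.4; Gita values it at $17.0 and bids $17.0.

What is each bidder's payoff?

Aditya $0.0, Eve $0.0, Maya $8.3, Gita $0.0.

Ordered from highest: Maya $57.4 > Eve $25.5 > Gita $17.0 > Aditya $16.7.
Maya has the top bid and wins; the price is the second-highest bid, $25.5.
Maya's payoff = $33.8 − $25.5 = $8.3. All other bidders lose, so their payoff is 0.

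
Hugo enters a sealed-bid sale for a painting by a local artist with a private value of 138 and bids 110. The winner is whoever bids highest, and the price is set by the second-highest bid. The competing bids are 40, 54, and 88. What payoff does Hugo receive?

Hugo's payoff: 50.

Highest competing bid: 88.
Hugo's bid 110 is the highest overall, so Hugo wins and pays the second-highest bid, 88.
Payoff = value − price = 138 − 88 = 50.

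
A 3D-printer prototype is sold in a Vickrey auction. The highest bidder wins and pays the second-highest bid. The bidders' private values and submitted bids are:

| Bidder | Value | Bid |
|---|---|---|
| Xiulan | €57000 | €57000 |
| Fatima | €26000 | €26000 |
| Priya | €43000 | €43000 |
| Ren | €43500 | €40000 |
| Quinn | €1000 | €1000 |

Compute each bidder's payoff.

Ordered from highest: Xiulan €57000, then Priya €43000, then Ren €40000, then Fatima €26000, then Quinn €1000.
Xiulan has the top bid and wins; the price is the second-highest bid, €43000.
Xiulan's payoff = €57000 − €43000 = €14000. All other bidders lose, so their payoff is 0.

Payoffs: Xiulan €14000, Fatima €0, Priya €0, Ren €0, Quinn €0.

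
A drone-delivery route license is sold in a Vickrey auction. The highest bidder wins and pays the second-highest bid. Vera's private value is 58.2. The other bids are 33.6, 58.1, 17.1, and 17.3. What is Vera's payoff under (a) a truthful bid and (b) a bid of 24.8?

The highest competing bid is 58.1.
Bidding truthfully at 58.2: Vera has the top bid, wins, and pays the second-highest bid 58.1. Payoff = 58.2 − 58.1 = 0.1.
Bidding 24.8: the top bid is 58.1 (a rival), so Vera loses. Payoff = 0.0.

Truthful: 0.1; alternative: 0.0.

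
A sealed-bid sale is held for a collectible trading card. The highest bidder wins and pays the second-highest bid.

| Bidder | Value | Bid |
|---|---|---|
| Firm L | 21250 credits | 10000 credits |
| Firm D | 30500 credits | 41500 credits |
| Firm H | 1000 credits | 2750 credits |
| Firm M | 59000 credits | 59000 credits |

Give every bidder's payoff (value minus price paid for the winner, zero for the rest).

Ordered from highest: Firm M 59000 credits, then Firm D 41500 credits, then Firm L 10000 credits, then Firm H 2750 credits.
Firm M has the top bid and wins; the price is the second-highest bid, 41500 credits.
Firm M's payoff = 59000 credits − 41500 credits = 17500 credits. All other bidders lose, so their payoff is 0.

Firm L 0 credits, Firm D 0 credits, Firm H 0 credits, Firm M 17500 credits.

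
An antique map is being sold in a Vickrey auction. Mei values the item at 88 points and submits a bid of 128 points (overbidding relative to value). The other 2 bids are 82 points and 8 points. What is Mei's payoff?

Highest competing bid: 82 points.
Mei's bid 128 points is the highest overall, so Mei wins and pays the second-highest bid, 82 points.
Payoff = value − price = 88 points − 82 points = 6 points.

Mei's payoff: 6 points.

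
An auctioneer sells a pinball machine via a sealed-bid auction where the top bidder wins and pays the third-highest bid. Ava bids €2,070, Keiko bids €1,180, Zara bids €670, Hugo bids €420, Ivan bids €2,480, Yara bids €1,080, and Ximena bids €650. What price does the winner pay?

€1,180

Ordered from highest: Ivan €2,480; Ava €2,070; Keiko €1,180; Yara €1,080; Zara €670; Ximena €650; Hugo €420.
Ivan is the highest bidder, so Ivan wins.
Under the third-price rule, the price is the third-highest bid: €1,180.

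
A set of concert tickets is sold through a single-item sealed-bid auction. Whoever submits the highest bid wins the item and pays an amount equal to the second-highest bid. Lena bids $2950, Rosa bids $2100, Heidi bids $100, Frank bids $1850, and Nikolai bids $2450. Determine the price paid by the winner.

The winner pays $2450.

Bids in descending order: Lena $2950 > Nikolai $2450 > Rosa $2100 > Frank $1850 > Heidi $100.
Lena has the highest bid, so Lena wins.
The second-highest bid is $2450, so that is what Lena pays.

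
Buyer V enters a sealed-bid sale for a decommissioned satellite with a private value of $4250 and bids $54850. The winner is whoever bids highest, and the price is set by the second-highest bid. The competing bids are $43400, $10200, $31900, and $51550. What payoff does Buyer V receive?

Payoff = -$47300.

Highest competing bid: $51550.
Buyer V's bid $54850 is the highest overall, so Buyer V wins and pays the second-highest bid, $51550.
Payoff = value − price = $4250 − $51550 = -$47300.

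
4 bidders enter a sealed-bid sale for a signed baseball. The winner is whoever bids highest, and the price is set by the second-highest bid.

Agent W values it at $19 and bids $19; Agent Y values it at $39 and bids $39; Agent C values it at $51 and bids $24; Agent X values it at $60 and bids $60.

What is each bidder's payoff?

Agent W $0, Agent Y $0, Agent C $0, Agent X $21.

Ranking the bids: Agent X $60, then Agent Y $39, then Agent C $24, then Agent W $19.
Agent X has the top bid and wins; the price is the second-highest bid, $39.
Agent X's payoff = $60 − $39 = $21. All other bidders lose, so their payoff is 0.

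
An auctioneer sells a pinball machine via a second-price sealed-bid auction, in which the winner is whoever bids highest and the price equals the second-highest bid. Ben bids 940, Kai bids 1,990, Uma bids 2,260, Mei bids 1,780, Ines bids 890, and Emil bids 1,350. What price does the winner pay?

Ranking the bids: Uma 2,260, then Kai 1,990, then Mei 1,780, then Emil 1,350, then Ben 940, then Ines 890.
Uma is the highest bidder, so Uma wins.
Under the second-price rule, the price is the second-highest bid: 1,990.

The winner pays 1,990.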